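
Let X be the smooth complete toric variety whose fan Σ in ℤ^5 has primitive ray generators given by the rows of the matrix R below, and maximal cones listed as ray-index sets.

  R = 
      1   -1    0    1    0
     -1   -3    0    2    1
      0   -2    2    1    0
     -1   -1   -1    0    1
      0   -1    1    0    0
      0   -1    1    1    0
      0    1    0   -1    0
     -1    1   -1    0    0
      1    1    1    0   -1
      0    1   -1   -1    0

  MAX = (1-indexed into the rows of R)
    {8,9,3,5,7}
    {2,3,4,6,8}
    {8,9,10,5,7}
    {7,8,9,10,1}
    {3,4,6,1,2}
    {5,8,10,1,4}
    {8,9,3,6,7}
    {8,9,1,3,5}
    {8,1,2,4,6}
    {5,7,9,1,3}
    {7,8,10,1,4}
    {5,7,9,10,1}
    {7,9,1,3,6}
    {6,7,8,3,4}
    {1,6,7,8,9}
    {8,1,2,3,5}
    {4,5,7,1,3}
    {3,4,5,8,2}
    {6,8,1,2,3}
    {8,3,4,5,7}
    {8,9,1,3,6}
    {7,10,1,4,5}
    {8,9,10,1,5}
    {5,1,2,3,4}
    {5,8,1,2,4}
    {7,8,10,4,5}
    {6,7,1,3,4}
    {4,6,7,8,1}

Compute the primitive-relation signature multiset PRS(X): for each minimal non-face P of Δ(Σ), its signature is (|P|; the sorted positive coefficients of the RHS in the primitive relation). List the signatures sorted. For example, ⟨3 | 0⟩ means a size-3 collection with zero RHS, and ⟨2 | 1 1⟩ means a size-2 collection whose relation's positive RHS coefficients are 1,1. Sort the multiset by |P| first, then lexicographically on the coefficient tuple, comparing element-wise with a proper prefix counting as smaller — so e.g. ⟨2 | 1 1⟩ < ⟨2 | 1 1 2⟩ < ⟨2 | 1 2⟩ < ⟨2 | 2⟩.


Minimal non-faces — 10 found among 10 rays, 28 max cones:

  • {4,9}:  v_{4} + v_{9} = 0  so sig = ⟨2 | 0⟩
  • {6,10}:  v_{6} + v_{10} = 0  so sig = ⟨2 | 0⟩
  • {3,10}:  v_{3} + v_{10} = v_{5}  so sig = ⟨2 | 1⟩
  • {5,6}:  v_{5} + v_{6} = v_{3}  so sig = ⟨2 | 1⟩
  • {2,7}:  v_{2} + v_{7} = v_{4} + v_{6}  so sig = ⟨2 | 1 1⟩
  • {2,9}:  v_{2} + v_{9} = v_{1} + v_{3} + v_{8}  so sig = ⟨2 | 1 1 1⟩
  • {2,10}:  v_{2} + v_{10} = v_{1} + v_{4} + v_{5} + v_{8}  so sig = ⟨2 | 1 1 1 1⟩
  • {1,5,7,8}:  v_{1} + v_{5} + v_{7} + v_{8} = 0  so sig = ⟨4 | 0⟩
  • {1,3,4,8}:  v_{1} + v_{3} + v_{4} + v_{8} = v_{2}  so sig = ⟨4 | 1⟩
  • {1,3,7,8}:  v_{1} + v_{3} + v_{7} + v_{8} = v_{6}  so sig = ⟨4 | 1⟩

so the primitive-relation signature multiset is
    ⟨2 | 0⟩
    ⟨2 | 0⟩
    ⟨2 | 1⟩
    ⟨2 | 1⟩
    ⟨2 | 1 1⟩
    ⟨2 | 1 1 1⟩
    ⟨2 | 1 1 1 1⟩
    ⟨4 | 0⟩
    ⟨4 | 1⟩
    ⟨4 | 1⟩


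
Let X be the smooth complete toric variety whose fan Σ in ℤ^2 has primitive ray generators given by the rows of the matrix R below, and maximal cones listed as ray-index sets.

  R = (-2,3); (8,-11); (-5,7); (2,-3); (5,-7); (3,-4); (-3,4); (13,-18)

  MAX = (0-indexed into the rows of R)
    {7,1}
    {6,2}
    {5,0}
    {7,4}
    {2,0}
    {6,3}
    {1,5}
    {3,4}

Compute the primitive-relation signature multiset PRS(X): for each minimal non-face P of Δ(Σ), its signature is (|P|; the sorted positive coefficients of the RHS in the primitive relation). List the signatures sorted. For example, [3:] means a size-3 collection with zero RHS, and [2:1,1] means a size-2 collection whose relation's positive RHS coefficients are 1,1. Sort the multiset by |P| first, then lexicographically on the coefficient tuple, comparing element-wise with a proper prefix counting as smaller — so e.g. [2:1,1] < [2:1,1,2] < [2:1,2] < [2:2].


|primitive collections| = 20. Relations:

  P = {0,3}:  v_{0} + v_{3} = 0 ; sig = [2:]
  P = {2,4}:  v_{2} + v_{4} = 0 ; sig = [2:]
  P = {5,6}:  v_{5} + v_{6} = 0 ; sig = [2:]
  P = {0,4}:  v_{0} + v_{4} = v_{5} ; sig = [2:1]
  P = {0,6}:  v_{0} + v_{6} = v_{2} ; sig = [2:1]
  P = {1,2}:  v_{1} + v_{2} = v_{5} ; sig = [2:1]
  P = {1,4}:  v_{1} + v_{4} = v_{7} ; sig = [2:1]
  P = {1,6}:  v_{1} + v_{6} = v_{4} ; sig = [2:1]
  P = {2,3}:  v_{2} + v_{3} = v_{6} ; sig = [2:1]
  P = {2,5}:  v_{2} + v_{5} = v_{0} ; sig = [2:1]
  P = {2,7}:  v_{2} + v_{7} = v_{1} ; sig = [2:1]
  P = {3,5}:  v_{3} + v_{5} = v_{4} ; sig = [2:1]
  P = {4,5}:  v_{4} + v_{5} = v_{1} ; sig = [2:1]
  P = {4,6}:  v_{4} + v_{6} = v_{3} ; sig = [2:1]
  P = {0,7}:  v_{0} + v_{7} = v_{1} + v_{5} ; sig = [2:1,1]
  P = {0,1}:  v_{0} + v_{1} = 2·v_{5} ; sig = [2:2]
  P = {1,3}:  v_{1} + v_{3} = 2·v_{4} ; sig = [2:2]
  P = {5,7}:  v_{5} + v_{7} = 2·v_{1} ; sig = [2:2]
  P = {6,7}:  v_{6} + v_{7} = 2·v_{4} ; sig = [2:2]
  P = {3,7}:  v_{3} + v_{7} = 3·v_{4} ; sig = [2:3]

Sorted signature multiset PRS(X):
[[2:], [2:], [2:], [2:1], [2:1], [2:1], [2:1], [2:1], [2:1], [2:1], [2:1], [2:1], [2:1], [2:1], [2:1,1], [2:2], [2:2], [2:2], [2:2], [2:3]]


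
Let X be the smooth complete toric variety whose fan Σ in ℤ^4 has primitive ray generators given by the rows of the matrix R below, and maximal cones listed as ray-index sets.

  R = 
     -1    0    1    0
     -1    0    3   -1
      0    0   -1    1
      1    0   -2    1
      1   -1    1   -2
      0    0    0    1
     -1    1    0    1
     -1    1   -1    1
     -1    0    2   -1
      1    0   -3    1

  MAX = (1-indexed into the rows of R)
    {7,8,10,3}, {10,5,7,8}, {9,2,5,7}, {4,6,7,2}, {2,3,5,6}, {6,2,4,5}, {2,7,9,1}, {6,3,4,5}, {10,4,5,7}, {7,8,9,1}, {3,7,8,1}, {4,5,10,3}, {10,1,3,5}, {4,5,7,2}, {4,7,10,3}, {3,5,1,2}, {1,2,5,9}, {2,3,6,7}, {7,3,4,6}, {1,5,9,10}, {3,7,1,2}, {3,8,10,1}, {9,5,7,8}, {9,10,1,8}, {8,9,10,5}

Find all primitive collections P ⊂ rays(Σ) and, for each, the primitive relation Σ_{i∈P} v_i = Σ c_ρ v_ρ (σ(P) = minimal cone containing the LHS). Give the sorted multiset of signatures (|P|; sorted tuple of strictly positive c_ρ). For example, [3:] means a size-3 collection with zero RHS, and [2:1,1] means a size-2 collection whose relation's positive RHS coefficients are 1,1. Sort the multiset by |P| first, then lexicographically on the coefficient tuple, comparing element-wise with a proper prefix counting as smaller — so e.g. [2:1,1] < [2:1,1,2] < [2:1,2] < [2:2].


The 18 primitive collections of Σ (r=10, n=4):

  P={2,10}:  v_{2} + v_{10} = 0 — sig = [2:]
  P={4,9}:  v_{4} + v_{9} = 0 — sig = [2:]
  P={1,4}:  v_{1} + v_{4} = v_{3} — sig = [2:1]
  P={3,9}:  v_{3} + v_{9} = v_{1} — sig = [2:1]
  P={2,8}:  v_{2} + v_{8} = v_{7} + v_{9} — sig = [2:1,1]
  P={4,8}:  v_{4} + v_{8} = v_{7} + v_{10} — sig = [2:1,1]
  P={6,8}:  v_{6} + v_{8} = v_{3} + v_{7} — sig = [2:1,1]
  P={6,9}:  v_{6} + v_{9} = v_{2} + v_{3} — sig = [2:1,1]
  P={6,10}:  v_{6} + v_{10} = v_{3} + v_{4} — sig = [2:1,1]
  P={1,6}:  v_{1} + v_{6} = v_{2} + 2·v_{3} — sig = [2:1,2]
  P={3,5,7}:  v_{3} + v_{5} + v_{7} = 0 — sig = [3:]
  P={1,5,7}:  v_{1} + v_{5} + v_{7} = v_{9} — sig = [3:1]
  P={2,3,4}:  v_{2} + v_{3} + v_{4} = v_{6} — sig = [3:1]
  P={7,9,10}:  v_{7} + v_{9} + v_{10} = v_{8} — sig = [3:1]
  P={1,7,10}:  v_{1} + v_{7} + v_{10} = v_{3} + v_{8} — sig = [3:1,1]
  P={3,5,8}:  v_{3} + v_{5} + v_{8} = v_{9} + v_{10} — sig = [3:1,1]
  P={5,6,7}:  v_{5} + v_{6} + v_{7} = v_{2} + v_{4} — sig = [3:1,1]
  P={1,5,8}:  v_{1} + v_{5} + v_{8} = 2·v_{9} + v_{10} — sig = [3:1,2]

Sorted signature multiset PRS(X):
    |P|=2: 10 collections, coeffs (), (), (1), (1), (1,1), (1,1), (1,1), (1,1), (1,1), (1,2)
    |P|=3: 8 collections, coeffs (), (1), (1), (1), (1,1), (1,1), (1,1), (1,2)


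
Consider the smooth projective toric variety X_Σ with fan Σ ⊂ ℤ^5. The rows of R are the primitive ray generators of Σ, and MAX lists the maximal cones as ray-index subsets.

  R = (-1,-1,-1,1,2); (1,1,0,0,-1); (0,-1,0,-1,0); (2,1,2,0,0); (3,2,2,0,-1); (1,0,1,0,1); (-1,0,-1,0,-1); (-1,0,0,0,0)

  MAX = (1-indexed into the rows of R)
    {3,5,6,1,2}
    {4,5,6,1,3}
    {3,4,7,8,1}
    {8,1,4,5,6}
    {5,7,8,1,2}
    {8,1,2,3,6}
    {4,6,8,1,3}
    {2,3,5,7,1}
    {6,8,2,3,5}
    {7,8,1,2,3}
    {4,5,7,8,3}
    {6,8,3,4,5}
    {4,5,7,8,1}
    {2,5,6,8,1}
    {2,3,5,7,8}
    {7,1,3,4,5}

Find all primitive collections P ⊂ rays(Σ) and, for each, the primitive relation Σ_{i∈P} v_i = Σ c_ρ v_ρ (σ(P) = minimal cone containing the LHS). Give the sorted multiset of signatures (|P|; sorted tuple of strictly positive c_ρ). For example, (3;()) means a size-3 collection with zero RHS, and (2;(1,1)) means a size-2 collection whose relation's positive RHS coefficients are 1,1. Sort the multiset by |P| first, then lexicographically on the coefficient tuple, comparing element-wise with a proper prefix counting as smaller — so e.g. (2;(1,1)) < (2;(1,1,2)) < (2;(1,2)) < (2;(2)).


Minimal non-faces — 3 found among 8 rays, 16 max cones:

  P={6,7}:  v_{6} + v_{7} = 0 ; sig = (2;())
  P={2,4}:  v_{2} + v_{4} = v_{5} ; sig = (2;(1))
  P={1,3,5,8}:  v_{1} + v_{3} + v_{5} + v_{8} = v_{6} ; sig = (4;(1))

so the primitive-relation signature multiset is
    |P|=2: 2 collections, coeffs (), (1)
    |P|=4: 1 collection, coeffs (1)


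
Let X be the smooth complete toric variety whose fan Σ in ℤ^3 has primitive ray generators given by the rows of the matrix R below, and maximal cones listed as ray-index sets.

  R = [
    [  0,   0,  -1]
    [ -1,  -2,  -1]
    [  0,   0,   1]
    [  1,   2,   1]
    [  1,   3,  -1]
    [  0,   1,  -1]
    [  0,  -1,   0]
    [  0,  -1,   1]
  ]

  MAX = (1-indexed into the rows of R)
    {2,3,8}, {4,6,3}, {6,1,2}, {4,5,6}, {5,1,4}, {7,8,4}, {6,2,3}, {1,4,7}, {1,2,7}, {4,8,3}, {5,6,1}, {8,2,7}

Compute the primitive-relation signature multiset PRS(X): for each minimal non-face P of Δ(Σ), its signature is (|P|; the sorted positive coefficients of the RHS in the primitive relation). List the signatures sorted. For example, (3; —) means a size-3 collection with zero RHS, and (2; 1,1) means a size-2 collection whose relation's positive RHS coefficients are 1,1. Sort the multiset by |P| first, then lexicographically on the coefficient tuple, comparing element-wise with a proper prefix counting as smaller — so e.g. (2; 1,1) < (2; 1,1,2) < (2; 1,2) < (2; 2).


11 collections generate NE(X_Σ); each relation:

  {1,3}:  v_{1} + v_{3} = 0 — sig = (2; —)
  {2,4}:  v_{2} + v_{4} = 0 — sig = (2; —)
  {6,8}:  v_{6} + v_{8} = 0 — sig = (2; —)
  {1,8}:  v_{1} + v_{8} = v_{7} — sig = (2; 1)
  {3,7}:  v_{3} + v_{7} = v_{8} — sig = (2; 1)
  {6,7}:  v_{6} + v_{7} = v_{1} — sig = (2; 1)
  {2,5}:  v_{2} + v_{5} = v_{1} + v_{6} — sig = (2; 1,1)
  {3,5}:  v_{3} + v_{5} = v_{4} + v_{6} — sig = (2; 1,1)
  {5,8}:  v_{5} + v_{8} = v_{1} + v_{4} — sig = (2; 1,1)
  {5,7}:  v_{5} + v_{7} = 2·v_{1} + v_{4} — sig = (2; 1,2)
  {1,4,6}:  v_{1} + v_{4} + v_{6} = v_{5} — sig = (3; 1)

Signatures (|P|; sorted positive RHS coefficients), sorted:
{ (2; —) ×3,  (2; 1) ×3,  (2; 1,1) ×3,  (2; 1,2),  (3; 1) }


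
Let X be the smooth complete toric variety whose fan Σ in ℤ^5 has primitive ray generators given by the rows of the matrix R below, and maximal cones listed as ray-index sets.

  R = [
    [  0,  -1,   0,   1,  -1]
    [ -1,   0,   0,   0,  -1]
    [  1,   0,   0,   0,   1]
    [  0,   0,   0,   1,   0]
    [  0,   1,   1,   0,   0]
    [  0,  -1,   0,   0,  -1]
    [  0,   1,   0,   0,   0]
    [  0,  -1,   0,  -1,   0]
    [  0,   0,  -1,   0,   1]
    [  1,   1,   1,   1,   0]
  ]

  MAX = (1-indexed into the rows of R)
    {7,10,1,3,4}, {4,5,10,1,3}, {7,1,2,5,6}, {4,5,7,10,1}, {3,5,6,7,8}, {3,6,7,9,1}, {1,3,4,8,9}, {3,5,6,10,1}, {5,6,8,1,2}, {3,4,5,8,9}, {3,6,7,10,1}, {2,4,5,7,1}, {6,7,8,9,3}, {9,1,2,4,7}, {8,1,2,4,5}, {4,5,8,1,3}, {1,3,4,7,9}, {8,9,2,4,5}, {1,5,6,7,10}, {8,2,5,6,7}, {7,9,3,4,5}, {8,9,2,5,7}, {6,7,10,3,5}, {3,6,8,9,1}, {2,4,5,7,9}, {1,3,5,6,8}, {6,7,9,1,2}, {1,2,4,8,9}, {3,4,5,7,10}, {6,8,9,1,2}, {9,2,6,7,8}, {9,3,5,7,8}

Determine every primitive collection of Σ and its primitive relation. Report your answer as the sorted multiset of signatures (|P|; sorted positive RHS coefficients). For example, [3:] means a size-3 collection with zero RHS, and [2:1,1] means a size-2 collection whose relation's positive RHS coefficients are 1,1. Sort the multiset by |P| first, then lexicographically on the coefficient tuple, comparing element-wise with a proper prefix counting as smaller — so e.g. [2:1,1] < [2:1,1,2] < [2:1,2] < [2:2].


Minimal non-faces — 10 found among 10 rays, 32 max cones:

  {2,3}:  v_{2} + v_{3} = 0  ⟹  sig = [2:]
  {4,6}:  v_{4} + v_{6} = v_{1}  ⟹  sig = [2:1]
  {2,10}:  v_{2} + v_{10} = v_{1} + v_{5} + v_{7}  ⟹  sig = [2:1,1,1]
  {8,10}:  v_{8} + v_{10} = v_{3} + v_{5} + v_{6}  ⟹  sig = [2:1,1,1]
  {9,10}:  v_{9} + v_{10} = v_{3} + v_{4} + v_{7}  ⟹  sig = [2:1,1,1]
  {4,7,8}:  v_{4} + v_{7} + v_{8} = 0  ⟹  sig = [3:]
  {5,6,9}:  v_{5} + v_{6} + v_{9} = 0  ⟹  sig = [3:]
  {1,5,9}:  v_{1} + v_{5} + v_{9} = v_{4}  ⟹  sig = [3:1]
  {1,7,8}:  v_{1} + v_{7} + v_{8} = v_{6}  ⟹  sig = [3:1]
  {1,3,5,7}:  v_{1} + v_{3} + v_{5} + v_{7} = v_{10}  ⟹  sig = [4:1]

Sorted signature multiset PRS(X):
[[2:], [2:1], [2:1,1,1], [2:1,1,1], [2:1,1,1], [3:], [3:], [3:1], [3:1], [4:1]]


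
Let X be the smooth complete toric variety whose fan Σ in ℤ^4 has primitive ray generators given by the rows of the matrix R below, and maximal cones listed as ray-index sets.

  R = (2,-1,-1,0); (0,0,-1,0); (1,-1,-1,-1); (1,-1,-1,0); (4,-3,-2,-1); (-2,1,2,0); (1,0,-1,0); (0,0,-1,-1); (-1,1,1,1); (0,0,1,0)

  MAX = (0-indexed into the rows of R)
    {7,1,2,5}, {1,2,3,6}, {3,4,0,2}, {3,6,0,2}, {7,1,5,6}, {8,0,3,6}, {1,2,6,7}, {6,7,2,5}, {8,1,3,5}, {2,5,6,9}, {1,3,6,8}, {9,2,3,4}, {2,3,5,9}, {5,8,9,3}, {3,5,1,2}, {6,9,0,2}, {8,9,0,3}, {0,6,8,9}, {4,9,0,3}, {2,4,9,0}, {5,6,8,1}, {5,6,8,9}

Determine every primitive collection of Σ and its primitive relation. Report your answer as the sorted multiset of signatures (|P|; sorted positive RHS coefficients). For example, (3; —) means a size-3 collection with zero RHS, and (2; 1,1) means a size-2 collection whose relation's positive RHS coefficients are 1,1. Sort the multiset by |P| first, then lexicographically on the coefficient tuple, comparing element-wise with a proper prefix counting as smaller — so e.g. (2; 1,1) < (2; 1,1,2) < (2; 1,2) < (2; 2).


The 17 primitive collections of Σ (r=10, n=4):

  {1,9}:  v_{1} + v_{9} = 0  ⟹  sig = (2; —)
  {2,8}:  v_{2} + v_{8} = 0  ⟹  sig = (2; —)
  {0,5}:  v_{0} + v_{5} = v_{9}  ⟹  sig = (2; 1)
  {0,1}:  v_{0} + v_{1} = v_{3} + v_{6}  ⟹  sig = (2; 1,1)
  {0,7}:  v_{0} + v_{7} = v_{2} + v_{6}  ⟹  sig = (2; 1,1)
  {3,7}:  v_{3} + v_{7} = v_{1} + v_{2}  ⟹  sig = (2; 1,1)
  {1,4}:  v_{1} + v_{4} = v_{0} + v_{2} + v_{3}  ⟹  sig = (2; 1,1,1)
  {4,8}:  v_{4} + v_{8} = v_{0} + v_{3} + v_{9}  ⟹  sig = (2; 1,1,1)
  {7,8}:  v_{7} + v_{8} = v_{1} + v_{5} + v_{6}  ⟹  sig = (2; 1,1,1)
  {7,9}:  v_{7} + v_{9} = v_{2} + v_{5} + v_{6}  ⟹  sig = (2; 1,1,1)
  {4,5}:  v_{4} + v_{5} = v_{2} + v_{3} + 2·v_{9}  ⟹  sig = (2; 1,1,2)
  {4,6}:  v_{4} + v_{6} = 2·v_{0} + v_{2}  ⟹  sig = (2; 1,2)
  {4,7}:  v_{4} + v_{7} = v_{0} + 2·v_{2}  ⟹  sig = (2; 1,2)
  {3,5,6}:  v_{3} + v_{5} + v_{6} = 0  ⟹  sig = (3; —)
  {3,6,9}:  v_{3} + v_{6} + v_{9} = v_{0}  ⟹  sig = (3; 1)
  {0,2,3,9}:  v_{0} + v_{2} + v_{3} + v_{9} = v_{4}  ⟹  sig = (4; 1)
  {1,2,5,6}:  v_{1} + v_{2} + v_{5} + v_{6} = v_{7}  ⟹  sig = (4; 1)

Hence PRS(X_Σ) =
    |P|=2: 13 collections, coeffs (), (), (1), (1,1), (1,1), (1,1), (1,1,1), (1,1,1), (1,1,1), (1,1,1), (1,1,2), (1,2), (1,2)
    |P|=3: 2 collections, coeffs (), (1)
    |P|=4: 2 collections, coeffs (1), (1)


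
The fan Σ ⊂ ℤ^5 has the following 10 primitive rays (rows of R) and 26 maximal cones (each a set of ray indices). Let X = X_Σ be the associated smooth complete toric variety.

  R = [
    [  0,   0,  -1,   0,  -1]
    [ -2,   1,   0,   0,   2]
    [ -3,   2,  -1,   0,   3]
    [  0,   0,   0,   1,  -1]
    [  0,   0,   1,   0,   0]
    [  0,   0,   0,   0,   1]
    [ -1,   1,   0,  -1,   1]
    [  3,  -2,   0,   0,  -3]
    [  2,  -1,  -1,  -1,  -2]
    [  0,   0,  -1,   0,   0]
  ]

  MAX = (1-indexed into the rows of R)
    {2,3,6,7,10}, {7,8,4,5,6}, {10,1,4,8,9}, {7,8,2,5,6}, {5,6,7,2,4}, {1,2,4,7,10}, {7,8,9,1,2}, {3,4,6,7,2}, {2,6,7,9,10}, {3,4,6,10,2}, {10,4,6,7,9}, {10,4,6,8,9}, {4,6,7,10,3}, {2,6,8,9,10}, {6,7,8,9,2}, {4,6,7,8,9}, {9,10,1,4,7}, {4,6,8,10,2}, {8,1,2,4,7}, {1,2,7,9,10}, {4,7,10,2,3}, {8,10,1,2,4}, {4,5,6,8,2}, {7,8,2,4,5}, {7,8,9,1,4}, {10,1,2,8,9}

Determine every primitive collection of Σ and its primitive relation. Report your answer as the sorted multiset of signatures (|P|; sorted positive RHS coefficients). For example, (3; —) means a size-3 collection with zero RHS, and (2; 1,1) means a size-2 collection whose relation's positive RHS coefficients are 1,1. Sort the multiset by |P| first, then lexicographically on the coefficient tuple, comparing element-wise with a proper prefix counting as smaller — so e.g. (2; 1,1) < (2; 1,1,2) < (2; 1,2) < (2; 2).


|primitive collections| = 12. Relations:

  • {5,10}:  v_{5} + v_{10} = 0 — sig = (2; —)
  • {1,6}:  v_{1} + v_{6} = v_{10} — sig = (2; 1)
  • {3,8}:  v_{3} + v_{8} = v_{10} — sig = (2; 1)
  • {5,9}:  v_{5} + v_{9} = v_{7} + v_{8} — sig = (2; 1,1)
  • {1,5}:  v_{1} + v_{5} = v_{2} + v_{4} + v_{7} + v_{8} — sig = (2; 1,1,1,1)
  • {3,5}:  v_{3} + v_{5} = v_{2} + v_{4} + v_{6} + v_{7} — sig = (2; 1,1,1,1)
  • {1,3}:  v_{1} + v_{3} = v_{2} + v_{4} + v_{7} + 2·v_{10} — sig = (2; 1,1,1,2)
  • {3,9}:  v_{3} + v_{9} = v_{7} + 2·v_{10} — sig = (2; 1,2)
  • {2,4,9}:  v_{2} + v_{4} + v_{9} = v_{1} — sig = (3; 1)
  • {7,8,10}:  v_{7} + v_{8} + v_{10} = v_{9} — sig = (3; 1)
  • {2,4,6,7,8}:  v_{2} + v_{4} + v_{6} + v_{7} + v_{8} = 0 — sig = (5; —)
  • {2,4,6,7,10}:  v_{2} + v_{4} + v_{6} + v_{7} + v_{10} = v_{3} — sig = (5; 1)

so the primitive-relation signature multiset is
[(2; —), (2; 1), (2; 1), (2; 1,1), (2; 1,1,1,1), (2; 1,1,1,1), (2; 1,1,1,2), (2; 1,2), (3; 1), (3; 1), (5; —), (5; 1)]


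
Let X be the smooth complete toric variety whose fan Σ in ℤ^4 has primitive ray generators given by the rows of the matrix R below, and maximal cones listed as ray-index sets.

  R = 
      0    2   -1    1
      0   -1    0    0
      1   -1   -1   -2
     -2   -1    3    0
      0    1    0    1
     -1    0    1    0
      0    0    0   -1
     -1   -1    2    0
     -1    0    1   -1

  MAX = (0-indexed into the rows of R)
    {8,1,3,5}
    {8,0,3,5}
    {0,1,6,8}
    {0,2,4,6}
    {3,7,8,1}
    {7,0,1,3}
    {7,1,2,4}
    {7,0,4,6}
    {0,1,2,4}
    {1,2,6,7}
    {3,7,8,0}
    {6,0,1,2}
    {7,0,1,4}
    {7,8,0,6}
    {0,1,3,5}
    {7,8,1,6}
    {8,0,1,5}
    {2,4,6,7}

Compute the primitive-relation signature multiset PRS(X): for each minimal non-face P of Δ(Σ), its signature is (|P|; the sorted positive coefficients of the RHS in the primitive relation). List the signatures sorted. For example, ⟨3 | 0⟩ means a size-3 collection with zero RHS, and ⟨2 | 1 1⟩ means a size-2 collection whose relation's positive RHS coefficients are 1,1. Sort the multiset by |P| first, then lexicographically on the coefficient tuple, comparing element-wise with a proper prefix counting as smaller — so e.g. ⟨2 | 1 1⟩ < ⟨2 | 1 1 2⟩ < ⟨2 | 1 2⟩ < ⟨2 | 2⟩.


Σ has 14 primitive collections:

  P={5,6}:  v_{5} + v_{6} = v_{8}  so sig = ⟨2 | 1⟩
  P={5,7}:  v_{5} + v_{7} = v_{3}  so sig = ⟨2 | 1⟩
  P={3,6}:  v_{3} + v_{6} = v_{7} + v_{8}  so sig = ⟨2 | 1 1⟩
  P={4,5}:  v_{4} + v_{5} = v_{0} + v_{7}  so sig = ⟨2 | 1 1⟩
  P={4,8}:  v_{4} + v_{8} = v_{0} + v_{6} + v_{7}  so sig = ⟨2 | 1 1 1⟩
  P={2,3}:  v_{2} + v_{3} = v_{1} + 2·v_{6} + v_{7}  so sig = ⟨2 | 1 1 2⟩
  P={2,5}:  v_{2} + v_{5} = v_{1} + 2·v_{6}  so sig = ⟨2 | 1 2⟩
  P={3,4}:  v_{3} + v_{4} = v_{0} + 2·v_{7}  so sig = ⟨2 | 1 2⟩
  P={2,8}:  v_{2} + v_{8} = v_{1} + 3·v_{6}  so sig = ⟨2 | 1 3⟩
  P={1,4,6}:  v_{1} + v_{4} + v_{6} = 0  so sig = ⟨3 | 0⟩
  P={0,2,7}:  v_{0} + v_{2} + v_{7} = v_{6}  so sig = ⟨3 | 1⟩
  P={0,1,6,7}:  v_{0} + v_{1} + v_{6} + v_{7} = v_{5}  so sig = ⟨4 | 1⟩
  P={0,1,7,8}:  v_{0} + v_{1} + v_{7} + v_{8} = 2·v_{5}  so sig = ⟨4 | 2⟩
  P={0,1,3,8}:  v_{0} + v_{1} + v_{3} + v_{8} = 3·v_{5}  so sig = ⟨4 | 3⟩

Sorted signature multiset PRS(X):
    |P|=2: 9 collections, coeffs (1), (1), (1,1), (1,1), (1,1,1), (1,1,2), (1,2), (1,2), (1,3)
    |P|=3: 2 collections, coeffs (), (1)
    |P|=4: 3 collections, coeffs (1), (2), (3)


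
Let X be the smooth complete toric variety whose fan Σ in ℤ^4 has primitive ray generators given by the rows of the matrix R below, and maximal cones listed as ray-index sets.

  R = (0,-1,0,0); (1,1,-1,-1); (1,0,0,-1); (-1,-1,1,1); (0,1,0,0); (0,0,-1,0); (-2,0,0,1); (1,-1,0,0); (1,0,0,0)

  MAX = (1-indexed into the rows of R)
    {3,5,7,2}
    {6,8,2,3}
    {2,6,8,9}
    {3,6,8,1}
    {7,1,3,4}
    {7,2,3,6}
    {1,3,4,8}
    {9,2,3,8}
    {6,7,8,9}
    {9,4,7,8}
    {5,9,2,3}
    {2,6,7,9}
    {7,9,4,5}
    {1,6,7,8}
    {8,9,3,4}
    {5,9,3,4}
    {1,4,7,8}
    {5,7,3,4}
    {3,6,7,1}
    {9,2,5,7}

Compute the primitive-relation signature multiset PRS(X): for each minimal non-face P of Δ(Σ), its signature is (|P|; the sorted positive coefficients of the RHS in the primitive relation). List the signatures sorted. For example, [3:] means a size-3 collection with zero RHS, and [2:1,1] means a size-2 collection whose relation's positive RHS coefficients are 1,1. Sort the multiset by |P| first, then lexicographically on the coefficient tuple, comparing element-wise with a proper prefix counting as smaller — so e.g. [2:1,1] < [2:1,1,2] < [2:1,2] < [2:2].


The 11 primitive collections of Σ (r=9, n=4):

  {1,5}:  v_{1} + v_{5} = 0 ; sig = [2:]
  {2,4}:  v_{2} + v_{4} = 0 ; sig = [2:]
  {1,9}:  v_{1} + v_{9} = v_{8} ; sig = [2:1]
  {5,8}:  v_{5} + v_{8} = v_{9} ; sig = [2:1]
  {1,2}:  v_{1} + v_{2} = v_{3} + v_{6} ; sig = [2:1,1]
  {4,6}:  v_{4} + v_{6} = v_{7} + v_{8} ; sig = [2:1,1]
  {5,6}:  v_{5} + v_{6} = v_{2} + v_{7} + v_{9} ; sig = [2:1,1,1]
  {3,7,9}:  v_{3} + v_{7} + v_{9} = 0 ; sig = [3:]
  {2,7,8}:  v_{2} + v_{7} + v_{8} = v_{6} ; sig = [3:1]
  {3,7,8}:  v_{3} + v_{7} + v_{8} = v_{1} ; sig = [3:1]
  {3,6,9}:  v_{3} + v_{6} + v_{9} = v_{2} + v_{8} ; sig = [3:1,1]

Hence PRS(X_Σ) =
    |P|=2: 7 collections, coeffs (), (), (1), (1), (1,1), (1,1), (1,1,1)
    |P|=3: 4 collections, coeffs (), (1), (1), (1,1)


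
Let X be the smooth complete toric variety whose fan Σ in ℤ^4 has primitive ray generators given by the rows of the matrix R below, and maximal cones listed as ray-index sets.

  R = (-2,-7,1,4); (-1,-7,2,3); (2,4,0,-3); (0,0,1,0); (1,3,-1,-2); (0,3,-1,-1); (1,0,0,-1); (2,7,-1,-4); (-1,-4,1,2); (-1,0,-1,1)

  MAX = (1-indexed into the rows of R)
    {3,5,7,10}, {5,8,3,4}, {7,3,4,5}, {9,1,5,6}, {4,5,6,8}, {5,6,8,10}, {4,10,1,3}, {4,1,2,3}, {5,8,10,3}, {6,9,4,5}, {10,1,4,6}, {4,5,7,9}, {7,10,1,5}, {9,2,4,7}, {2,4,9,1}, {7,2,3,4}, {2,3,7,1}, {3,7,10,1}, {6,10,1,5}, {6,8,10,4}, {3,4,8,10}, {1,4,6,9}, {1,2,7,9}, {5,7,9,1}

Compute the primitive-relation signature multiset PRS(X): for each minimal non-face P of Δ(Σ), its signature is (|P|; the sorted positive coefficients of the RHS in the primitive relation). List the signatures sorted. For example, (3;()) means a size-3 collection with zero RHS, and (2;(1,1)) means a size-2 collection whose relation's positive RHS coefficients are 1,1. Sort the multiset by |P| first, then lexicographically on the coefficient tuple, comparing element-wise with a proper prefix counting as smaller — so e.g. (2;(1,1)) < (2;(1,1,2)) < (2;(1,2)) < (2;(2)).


Σ has 16 primitive collections:

  • {1,8}:  v_{1} + v_{8} = 0  →  sig = (2;())
  • {2,6}:  v_{2} + v_{6} = v_{9}  →  sig = (2;(1))
  • {2,10}:  v_{2} + v_{10} = v_{1}  →  sig = (2;(1))
  • {3,6}:  v_{3} + v_{6} = v_{8}  →  sig = (2;(1))
  • {6,7}:  v_{6} + v_{7} = v_{5}  →  sig = (2;(1))
  • {2,5}:  v_{2} + v_{5} = v_{7} + v_{9}  →  sig = (2;(1,1))
  • {2,8}:  v_{2} + v_{8} = v_{4} + v_{7}  →  sig = (2;(1,1))
  • {3,9}:  v_{3} + v_{9} = v_{4} + v_{7}  →  sig = (2;(1,1))
  • {7,8}:  v_{7} + v_{8} = v_{3} + v_{5}  →  sig = (2;(1,1))
  • {8,9}:  v_{8} + v_{9} = v_{4} + v_{5}  →  sig = (2;(1,1))
  • {9,10}:  v_{9} + v_{10} = v_{1} + v_{6}  →  sig = (2;(1,1))
  • {4,7,10}:  v_{4} + v_{7} + v_{10} = 0  →  sig = (3;())
  • {1,3,5}:  v_{1} + v_{3} + v_{5} = v_{7}  →  sig = (3;(1))
  • {1,4,5}:  v_{1} + v_{4} + v_{5} = v_{9}  →  sig = (3;(1))
  • {1,4,7}:  v_{1} + v_{4} + v_{7} = v_{2}  →  sig = (3;(1))
  • {4,5,10}:  v_{4} + v_{5} + v_{10} = v_{6}  →  sig = (3;(1))

Hence PRS(X_Σ) =
    (2;())
    (2;(1))
    (2;(1))
    (2;(1))
    (2;(1))
    (2;(1,1))
    (2;(1,1))
    (2;(1,1))
    (2;(1,1))
    (2;(1,1))
    (2;(1,1))
    (3;())
    (3;(1))
    (3;(1))
    (3;(1))
    (3;(1))


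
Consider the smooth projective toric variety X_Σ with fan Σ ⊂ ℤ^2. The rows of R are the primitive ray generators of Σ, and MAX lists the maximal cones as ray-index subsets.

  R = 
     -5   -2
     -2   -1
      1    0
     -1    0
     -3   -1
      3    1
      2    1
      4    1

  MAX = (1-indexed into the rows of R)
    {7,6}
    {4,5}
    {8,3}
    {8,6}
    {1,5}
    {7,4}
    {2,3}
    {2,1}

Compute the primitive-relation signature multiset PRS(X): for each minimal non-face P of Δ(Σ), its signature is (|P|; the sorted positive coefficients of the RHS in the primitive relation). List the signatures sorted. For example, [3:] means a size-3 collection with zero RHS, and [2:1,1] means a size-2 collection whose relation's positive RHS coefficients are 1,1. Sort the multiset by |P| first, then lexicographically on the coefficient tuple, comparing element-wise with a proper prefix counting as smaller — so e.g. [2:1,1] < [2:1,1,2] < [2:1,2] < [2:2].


Minimal non-faces — 20 found among 8 rays, 8 max cones:

  • {2,7}:  v_{2} + v_{7} = 0  ⇒ sig = [2:]
  • {3,4}:  v_{3} + v_{4} = 0  ⇒ sig = [2:]
  • {5,6}:  v_{5} + v_{6} = 0  ⇒ sig = [2:]
  • {1,6}:  v_{1} + v_{6} = v_{2}  ⇒ sig = [2:1]
  • {1,7}:  v_{1} + v_{7} = v_{5}  ⇒ sig = [2:1]
  • {2,4}:  v_{2} + v_{4} = v_{5}  ⇒ sig = [2:1]
  • {2,5}:  v_{2} + v_{5} = v_{1}  ⇒ sig = [2:1]
  • {2,6}:  v_{2} + v_{6} = v_{3}  ⇒ sig = [2:1]
  • {3,5}:  v_{3} + v_{5} = v_{2}  ⇒ sig = [2:1]
  • {3,6}:  v_{3} + v_{6} = v_{8}  ⇒ sig = [2:1]
  • {3,7}:  v_{3} + v_{7} = v_{6}  ⇒ sig = [2:1]
  • {4,6}:  v_{4} + v_{6} = v_{7}  ⇒ sig = [2:1]
  • {4,8}:  v_{4} + v_{8} = v_{6}  ⇒ sig = [2:1]
  • {5,7}:  v_{5} + v_{7} = v_{4}  ⇒ sig = [2:1]
  • {5,8}:  v_{5} + v_{8} = v_{3}  ⇒ sig = [2:1]
  • {1,8}:  v_{1} + v_{8} = v_{2} + v_{3}  ⇒ sig = [2:1,1]
  • {1,3}:  v_{1} + v_{3} = 2·v_{2}  ⇒ sig = [2:2]
  • {1,4}:  v_{1} + v_{4} = 2·v_{5}  ⇒ sig = [2:2]
  • {2,8}:  v_{2} + v_{8} = 2·v_{3}  ⇒ sig = [2:2]
  • {7,8}:  v_{7} + v_{8} = 2·v_{6}  ⇒ sig = [2:2]

Sorted signature multiset PRS(X):
[[2:], [2:], [2:], [2:1], [2:1], [2:1], [2:1], [2:1], [2:1], [2:1], [2:1], [2:1], [2:1], [2:1], [2:1], [2:1,1], [2:2], [2:2], [2:2], [2:2]]


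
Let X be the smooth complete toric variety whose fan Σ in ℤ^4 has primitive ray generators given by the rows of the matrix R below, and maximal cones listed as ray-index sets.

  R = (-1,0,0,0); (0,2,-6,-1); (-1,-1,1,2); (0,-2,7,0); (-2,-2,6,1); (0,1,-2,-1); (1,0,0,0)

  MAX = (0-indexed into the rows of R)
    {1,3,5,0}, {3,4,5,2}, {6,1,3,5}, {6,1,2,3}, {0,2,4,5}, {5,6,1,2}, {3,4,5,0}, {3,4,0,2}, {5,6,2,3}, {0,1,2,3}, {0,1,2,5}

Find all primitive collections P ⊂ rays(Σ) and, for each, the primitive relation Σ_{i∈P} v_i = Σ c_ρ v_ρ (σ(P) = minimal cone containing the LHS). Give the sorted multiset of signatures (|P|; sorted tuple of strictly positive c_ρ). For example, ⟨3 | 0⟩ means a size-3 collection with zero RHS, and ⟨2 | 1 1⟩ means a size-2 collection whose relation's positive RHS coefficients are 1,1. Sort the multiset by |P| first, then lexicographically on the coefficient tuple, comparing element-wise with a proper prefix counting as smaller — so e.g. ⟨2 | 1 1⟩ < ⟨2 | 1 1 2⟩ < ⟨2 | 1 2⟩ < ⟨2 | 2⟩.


Minimal non-faces — 5 found among 7 rays, 11 max cones:

  {0,6}:  v_{0} + v_{6} = 0  ⇒ sig = ⟨2 | 0⟩
  {4,6}:  v_{4} + v_{6} = v_{2} + v_{3} + v_{5}  ⇒ sig = ⟨2 | 1 1 1⟩
  {1,4}:  v_{1} + v_{4} = 2·v_{0}  ⇒ sig = ⟨2 | 2⟩
  {0,2,3,5}:  v_{0} + v_{2} + v_{3} + v_{5} = v_{4}  ⇒ sig = ⟨4 | 1⟩
  {1,2,3,5}:  v_{1} + v_{2} + v_{3} + v_{5} = v_{0}  ⇒ sig = ⟨4 | 1⟩

so the primitive-relation signature multiset is
[⟨2 | 0⟩, ⟨2 | 1 1 1⟩, ⟨2 | 2⟩, ⟨4 | 1⟩, ⟨4 | 1⟩]


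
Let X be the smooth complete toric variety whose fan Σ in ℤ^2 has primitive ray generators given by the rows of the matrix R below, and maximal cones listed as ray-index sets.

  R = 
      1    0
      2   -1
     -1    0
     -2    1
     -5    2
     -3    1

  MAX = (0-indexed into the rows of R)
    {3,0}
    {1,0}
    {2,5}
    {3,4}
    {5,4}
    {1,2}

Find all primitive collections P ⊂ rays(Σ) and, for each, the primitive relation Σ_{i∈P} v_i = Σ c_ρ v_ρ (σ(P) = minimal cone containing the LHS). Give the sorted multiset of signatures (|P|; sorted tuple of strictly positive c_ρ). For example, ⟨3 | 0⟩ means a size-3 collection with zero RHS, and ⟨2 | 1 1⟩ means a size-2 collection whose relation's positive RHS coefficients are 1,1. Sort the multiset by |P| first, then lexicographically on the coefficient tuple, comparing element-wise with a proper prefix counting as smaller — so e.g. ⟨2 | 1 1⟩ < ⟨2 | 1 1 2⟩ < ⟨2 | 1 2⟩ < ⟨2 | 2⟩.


Δ(Σ) — 6 vertices, 9 min non-faces:

  {0,2}:  v_{0} + v_{2} = 0 ; sig = ⟨2 | 0⟩
  {1,3}:  v_{1} + v_{3} = 0 ; sig = ⟨2 | 0⟩
  {0,5}:  v_{0} + v_{5} = v_{3} ; sig = ⟨2 | 1⟩
  {1,4}:  v_{1} + v_{4} = v_{5} ; sig = ⟨2 | 1⟩
  {1,5}:  v_{1} + v_{5} = v_{2} ; sig = ⟨2 | 1⟩
  {2,3}:  v_{2} + v_{3} = v_{5} ; sig = ⟨2 | 1⟩
  {3,5}:  v_{3} + v_{5} = v_{4} ; sig = ⟨2 | 1⟩
  {0,4}:  v_{0} + v_{4} = 2·v_{3} ; sig = ⟨2 | 2⟩
  {2,4}:  v_{2} + v_{4} = 2·v_{5} ; sig = ⟨2 | 2⟩

Sorted signature multiset PRS(X):
    ⟨2 | 0⟩
    ⟨2 | 0⟩
    ⟨2 | 1⟩
    ⟨2 | 1⟩
    ⟨2 | 1⟩
    ⟨2 | 1⟩
    ⟨2 | 1⟩
    ⟨2 | 2⟩
    ⟨2 | 2⟩


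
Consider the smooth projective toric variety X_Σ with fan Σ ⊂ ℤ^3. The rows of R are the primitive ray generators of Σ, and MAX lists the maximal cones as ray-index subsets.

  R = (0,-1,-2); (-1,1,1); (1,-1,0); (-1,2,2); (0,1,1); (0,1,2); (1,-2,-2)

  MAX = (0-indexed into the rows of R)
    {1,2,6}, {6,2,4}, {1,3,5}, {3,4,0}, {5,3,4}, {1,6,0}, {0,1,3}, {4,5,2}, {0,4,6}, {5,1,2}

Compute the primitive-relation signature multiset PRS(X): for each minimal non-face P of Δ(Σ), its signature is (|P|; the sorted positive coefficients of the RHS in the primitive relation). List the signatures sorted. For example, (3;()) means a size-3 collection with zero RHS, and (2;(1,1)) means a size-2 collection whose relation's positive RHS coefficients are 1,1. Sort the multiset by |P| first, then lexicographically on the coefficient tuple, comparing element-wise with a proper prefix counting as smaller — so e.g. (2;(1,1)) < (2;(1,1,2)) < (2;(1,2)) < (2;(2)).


6 minimal non-faces of Δ(Σ) (on 7 rays):

  • {0,5}:  v_{0} + v_{5} = 0  →  sig = (2;())
  • {3,6}:  v_{3} + v_{6} = 0  →  sig = (2;())
  • {0,2}:  v_{0} + v_{2} = v_{6}  →  sig = (2;(1))
  • {1,4}:  v_{1} + v_{4} = v_{3}  →  sig = (2;(1))
  • {2,3}:  v_{2} + v_{3} = v_{5}  →  sig = (2;(1))
  • {5,6}:  v_{5} + v_{6} = v_{2}  →  sig = (2;(1))

Signatures (|P|; sorted positive RHS coefficients), sorted:
{ (2;()) ×2,  (2;(1)) ×4 }


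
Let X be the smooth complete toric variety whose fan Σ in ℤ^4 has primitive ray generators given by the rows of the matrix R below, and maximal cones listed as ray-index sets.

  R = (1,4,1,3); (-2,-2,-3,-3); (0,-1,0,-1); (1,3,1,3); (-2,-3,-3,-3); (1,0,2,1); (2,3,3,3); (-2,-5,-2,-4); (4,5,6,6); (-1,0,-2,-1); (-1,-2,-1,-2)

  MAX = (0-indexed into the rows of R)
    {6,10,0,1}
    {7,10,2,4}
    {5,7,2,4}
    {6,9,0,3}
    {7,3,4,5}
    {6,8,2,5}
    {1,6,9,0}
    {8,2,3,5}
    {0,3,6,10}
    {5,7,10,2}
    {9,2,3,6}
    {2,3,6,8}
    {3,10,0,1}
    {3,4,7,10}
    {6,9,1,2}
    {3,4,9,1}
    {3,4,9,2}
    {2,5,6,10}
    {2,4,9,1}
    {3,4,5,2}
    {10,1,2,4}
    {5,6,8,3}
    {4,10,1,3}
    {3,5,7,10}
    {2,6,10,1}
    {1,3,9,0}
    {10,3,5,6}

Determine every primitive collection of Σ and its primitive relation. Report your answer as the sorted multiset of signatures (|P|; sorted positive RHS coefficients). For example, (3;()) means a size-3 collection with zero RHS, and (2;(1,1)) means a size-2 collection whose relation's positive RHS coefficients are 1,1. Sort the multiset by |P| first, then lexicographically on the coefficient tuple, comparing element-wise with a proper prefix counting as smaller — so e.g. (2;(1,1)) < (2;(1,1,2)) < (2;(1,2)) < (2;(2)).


|primitive collections| = 23. Relations:

  {4,6}:  v_{4} + v_{6} = 0  so sig = (2;())
  {5,9}:  v_{5} + v_{9} = 0  so sig = (2;())
  {1,5}:  v_{1} + v_{5} = v_{10}  so sig = (2;(1))
  {1,8}:  v_{1} + v_{8} = v_{6}  so sig = (2;(1))
  {9,10}:  v_{9} + v_{10} = v_{1}  so sig = (2;(1))
  {0,2}:  v_{0} + v_{2} = v_{6} + v_{9}  so sig = (2;(1,1))
  {0,4}:  v_{0} + v_{4} = v_{1} + v_{3}  so sig = (2;(1,1))
  {6,7}:  v_{6} + v_{7} = v_{5} + v_{10}  so sig = (2;(1,1))
  {7,9}:  v_{7} + v_{9} = v_{4} + v_{10}  so sig = (2;(1,1))
  {8,10}:  v_{8} + v_{10} = v_{5} + v_{6}  so sig = (2;(1,1))
  {0,5}:  v_{0} + v_{5} = v_{3} + v_{6} + v_{10}  so sig = (2;(1,1,1))
  {4,8}:  v_{4} + v_{8} = v_{2} + v_{3} + v_{5}  so sig = (2;(1,1,1))
  {8,9}:  v_{8} + v_{9} = v_{2} + v_{3} + v_{6}  so sig = (2;(1,1,1))
  {0,7}:  v_{0} + v_{7} = v_{3} + 2·v_{10}  so sig = (2;(1,2))
  {0,8}:  v_{0} + v_{8} = v_{3} + 2·v_{6}  so sig = (2;(1,2))
  {1,7}:  v_{1} + v_{7} = v_{4} + 2·v_{10}  so sig = (2;(1,2))
  {7,8}:  v_{7} + v_{8} = 2·v_{5}  so sig = (2;(2))
  {2,3,10}:  v_{2} + v_{3} + v_{10} = 0  so sig = (3;())
  {1,2,3}:  v_{1} + v_{2} + v_{3} = v_{9}  so sig = (3;(1))
  {1,3,6}:  v_{1} + v_{3} + v_{6} = v_{0}  so sig = (3;(1))
  {4,5,10}:  v_{4} + v_{5} + v_{10} = v_{7}  so sig = (3;(1))
  {2,3,7}:  v_{2} + v_{3} + v_{7} = v_{4} + v_{5}  so sig = (3;(1,1))
  {2,3,5,6}:  v_{2} + v_{3} + v_{5} + v_{6} = v_{8}  so sig = (4;(1))

so the primitive-relation signature multiset is
    |P|=2: 17 collections, coeffs (), (), (1), (1), (1), (1,1), (1,1), (1,1), (1,1), (1,1), (1,1,1), (1,1,1), (1,1,1), (1,2), (1,2), (1,2), (2)
    |P|=3: 5 collections, coeffs (), (1), (1), (1), (1,1)
    |P|=4: 1 collection, coeffs (1)


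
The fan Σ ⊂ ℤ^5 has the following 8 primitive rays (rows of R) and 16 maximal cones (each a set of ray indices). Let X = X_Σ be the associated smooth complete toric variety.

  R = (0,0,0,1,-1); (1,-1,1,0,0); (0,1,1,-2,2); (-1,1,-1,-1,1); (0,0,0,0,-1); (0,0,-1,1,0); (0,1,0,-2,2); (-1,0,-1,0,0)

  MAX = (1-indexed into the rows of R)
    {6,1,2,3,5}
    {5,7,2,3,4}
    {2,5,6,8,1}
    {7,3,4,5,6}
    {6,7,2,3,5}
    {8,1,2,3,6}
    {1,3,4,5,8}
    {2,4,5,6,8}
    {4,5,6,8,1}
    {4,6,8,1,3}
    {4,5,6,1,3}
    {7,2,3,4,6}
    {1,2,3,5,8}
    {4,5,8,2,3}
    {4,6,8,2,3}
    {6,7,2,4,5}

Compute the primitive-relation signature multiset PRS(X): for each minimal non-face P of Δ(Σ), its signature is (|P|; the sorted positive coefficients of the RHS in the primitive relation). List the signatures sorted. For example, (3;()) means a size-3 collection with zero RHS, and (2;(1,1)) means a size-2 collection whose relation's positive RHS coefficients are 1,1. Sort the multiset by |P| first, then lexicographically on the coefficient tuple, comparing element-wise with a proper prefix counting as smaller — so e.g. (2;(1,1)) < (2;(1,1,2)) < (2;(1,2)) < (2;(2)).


The 5 primitive collections of Σ (r=8, n=5):

  • {1,7}:  v_{1} + v_{7} = v_{3} + v_{5} + v_{6} — sig = (2;(1,1,1))
  • {7,8}:  v_{7} + v_{8} = v_{2} + 2·v_{4} — sig = (2;(1,2))
  • {1,2,4}:  v_{1} + v_{2} + v_{4} = 0 — sig = (3;())
  • {3,5,6,8}:  v_{3} + v_{5} + v_{6} + v_{8} = v_{4} — sig = (4;(1))
  • {2,3,4,5,6}:  v_{2} + v_{3} + v_{4} + v_{5} + v_{6} = v_{7} — sig = (5;(1))

Sorted signature multiset PRS(X):
    |P|=2: 2 collections, coeffs (1,1,1), (1,2)
    |P|=3: 1 collection, coeffs ()
    |P|=4: 1 collection, coeffs (1)
    |P|=5: 1 collection, coeffs (1)


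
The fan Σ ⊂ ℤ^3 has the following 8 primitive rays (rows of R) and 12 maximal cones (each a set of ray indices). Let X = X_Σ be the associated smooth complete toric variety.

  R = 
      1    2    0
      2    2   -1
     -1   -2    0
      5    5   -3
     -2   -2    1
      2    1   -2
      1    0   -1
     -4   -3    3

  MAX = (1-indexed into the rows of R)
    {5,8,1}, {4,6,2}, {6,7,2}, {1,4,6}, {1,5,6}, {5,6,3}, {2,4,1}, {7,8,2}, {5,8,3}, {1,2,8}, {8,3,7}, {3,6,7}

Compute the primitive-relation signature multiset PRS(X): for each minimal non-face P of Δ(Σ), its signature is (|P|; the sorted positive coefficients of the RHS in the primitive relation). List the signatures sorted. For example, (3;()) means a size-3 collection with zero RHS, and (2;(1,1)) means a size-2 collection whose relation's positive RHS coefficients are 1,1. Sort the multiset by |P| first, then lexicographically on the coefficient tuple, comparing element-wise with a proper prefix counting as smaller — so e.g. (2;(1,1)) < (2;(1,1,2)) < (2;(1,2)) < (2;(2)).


Primitive collections (11):

  P={1,3}:  v_{1} + v_{3} = 0  ⇒ sig = (2;())
  P={2,5}:  v_{2} + v_{5} = 0  ⇒ sig = (2;())
  P={1,7}:  v_{1} + v_{7} = v_{2}  ⇒ sig = (2;(1))
  P={2,3}:  v_{2} + v_{3} = v_{7}  ⇒ sig = (2;(1))
  P={4,8}:  v_{4} + v_{8} = v_{1}  ⇒ sig = (2;(1))
  P={5,7}:  v_{5} + v_{7} = v_{3}  ⇒ sig = (2;(1))
  P={6,8}:  v_{6} + v_{8} = v_{5}  ⇒ sig = (2;(1))
  P={3,4}:  v_{3} + v_{4} = v_{2} + v_{6}  ⇒ sig = (2;(1,1))
  P={4,5}:  v_{4} + v_{5} = v_{1} + v_{6}  ⇒ sig = (2;(1,1))
  P={4,7}:  v_{4} + v_{7} = 2·v_{2} + v_{6}  ⇒ sig = (2;(1,2))
  P={1,2,6}:  v_{1} + v_{2} + v_{6} = v_{4}  ⇒ sig = (3;(1))

Hence PRS(X_Σ) =
    (2;())
    (2;())
    (2;(1))
    (2;(1))
    (2;(1))
    (2;(1))
    (2;(1))
    (2;(1,1))
    (2;(1,1))
    (2;(1,2))
    (3;(1))


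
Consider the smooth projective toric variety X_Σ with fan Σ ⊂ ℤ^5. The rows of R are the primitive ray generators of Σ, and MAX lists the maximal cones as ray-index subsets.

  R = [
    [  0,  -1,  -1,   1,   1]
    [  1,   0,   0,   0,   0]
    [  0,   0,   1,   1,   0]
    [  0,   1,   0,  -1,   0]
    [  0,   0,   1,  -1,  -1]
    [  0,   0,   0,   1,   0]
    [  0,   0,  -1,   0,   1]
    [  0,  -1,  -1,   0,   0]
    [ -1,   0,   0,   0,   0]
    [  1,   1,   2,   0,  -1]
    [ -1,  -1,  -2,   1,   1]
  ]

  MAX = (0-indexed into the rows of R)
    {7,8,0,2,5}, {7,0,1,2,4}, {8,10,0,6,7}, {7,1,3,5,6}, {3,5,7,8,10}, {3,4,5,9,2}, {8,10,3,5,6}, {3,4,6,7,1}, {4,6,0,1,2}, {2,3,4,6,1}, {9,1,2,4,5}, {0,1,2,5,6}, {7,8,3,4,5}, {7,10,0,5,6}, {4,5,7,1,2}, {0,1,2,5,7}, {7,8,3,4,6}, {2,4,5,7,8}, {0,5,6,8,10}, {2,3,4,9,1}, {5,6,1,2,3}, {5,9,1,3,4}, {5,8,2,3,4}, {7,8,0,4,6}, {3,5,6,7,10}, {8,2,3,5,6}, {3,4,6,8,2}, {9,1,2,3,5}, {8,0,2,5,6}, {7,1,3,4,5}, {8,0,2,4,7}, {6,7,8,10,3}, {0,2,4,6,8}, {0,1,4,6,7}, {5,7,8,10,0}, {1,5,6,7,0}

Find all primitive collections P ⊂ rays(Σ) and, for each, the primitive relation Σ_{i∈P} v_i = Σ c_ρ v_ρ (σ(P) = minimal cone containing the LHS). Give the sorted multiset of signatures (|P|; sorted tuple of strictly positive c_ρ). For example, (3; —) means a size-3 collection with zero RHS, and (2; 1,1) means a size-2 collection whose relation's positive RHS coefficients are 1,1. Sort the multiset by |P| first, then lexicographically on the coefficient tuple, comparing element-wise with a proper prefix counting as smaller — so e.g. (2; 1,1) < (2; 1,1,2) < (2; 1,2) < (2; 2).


Minimal non-faces — 16 found among 11 rays, 36 max cones:

  P={1,8}:  v_{1} + v_{8} = 0  ⇒ sig = (2; —)
  P={0,3}:  v_{0} + v_{3} = v_{6}  ⇒ sig = (2; 1)
  P={9,10}:  v_{9} + v_{10} = v_{5}  ⇒ sig = (2; 1)
  P={0,9}:  v_{0} + v_{9} = v_{1} + v_{2}  ⇒ sig = (2; 1,1)
  P={4,10}:  v_{4} + v_{10} = v_{7} + v_{8}  ⇒ sig = (2; 1,1)
  P={1,10}:  v_{1} + v_{10} = v_{5} + v_{6} + v_{7}  ⇒ sig = (2; 1,1,1)
  P={2,10}:  v_{2} + v_{10} = v_{0} + v_{5} + v_{8}  ⇒ sig = (2; 1,1,1)
  P={6,9}:  v_{6} + v_{9} = v_{1} + v_{2} + v_{3}  ⇒ sig = (2; 1,1,1)
  P={7,9}:  v_{7} + v_{9} = v_{1} + v_{4} + v_{5}  ⇒ sig = (2; 1,1,1)
  P={8,9}:  v_{8} + v_{9} = v_{2} + v_{3} + v_{4} + v_{5}  ⇒ sig = (2; 1,1,1,1)
  P={2,3,7}:  v_{2} + v_{3} + v_{7} = 0  ⇒ sig = (3; —)
  P={4,5,6}:  v_{4} + v_{5} + v_{6} = 0  ⇒ sig = (3; —)
  P={2,6,7}:  v_{2} + v_{6} + v_{7} = v_{0}  ⇒ sig = (3; 1)
  P={0,4,5}:  v_{0} + v_{4} + v_{5} = v_{2} + v_{7}  ⇒ sig = (3; 1,1)
  P={5,6,7,8}:  v_{5} + v_{6} + v_{7} + v_{8} = v_{10}  ⇒ sig = (4; 1)
  P={1,2,3,4,5}:  v_{1} + v_{2} + v_{3} + v_{4} + v_{5} = v_{9}  ⇒ sig = (5; 1)

Signatures (|P|; sorted positive RHS coefficients), sorted:
    |P|=2: 10 collections, coeffs (), (1), (1), (1,1), (1,1), (1,1,1), (1,1,1), (1,1,1), (1,1,1), (1,1,1,1)
    |P|=3: 4 collections, coeffs (), (), (1), (1,1)
    |P|=4: 1 collection, coeffs (1)
    |P|=5: 1 collection, coeffs (1)
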